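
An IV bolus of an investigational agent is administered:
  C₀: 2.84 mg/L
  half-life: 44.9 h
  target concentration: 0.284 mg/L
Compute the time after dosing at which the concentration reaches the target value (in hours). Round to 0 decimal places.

149 h

k = ln2 / t½ = 0.693147 / 44.9 = 0.01544 h⁻¹
t = ln(C₀ / C) / k = ln(2.840 / 0.284) / 0.01544
  = ln(10.00) / 0.01544 = 2.303 / 0.01544 = 149.2 h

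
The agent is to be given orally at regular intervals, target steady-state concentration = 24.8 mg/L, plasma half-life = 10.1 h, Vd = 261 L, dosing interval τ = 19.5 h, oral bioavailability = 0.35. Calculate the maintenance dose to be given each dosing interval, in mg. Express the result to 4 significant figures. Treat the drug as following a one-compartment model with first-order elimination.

24750 mg

k = ln2 / t½ = 0.693147 / 10.1 = 0.06863 h⁻¹
CL = k × Vd = 0.06863 × 261 = 17.91 L/h
At steady state, F × (Dose/τ) = Css × CL.
Dose = Css × CL × τ / F = 24.8 × 17.91 × 19.5 / 0.35 = 24750 mg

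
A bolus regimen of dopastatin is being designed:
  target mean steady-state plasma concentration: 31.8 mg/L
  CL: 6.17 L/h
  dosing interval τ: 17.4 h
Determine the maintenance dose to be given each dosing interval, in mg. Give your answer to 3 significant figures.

At steady state, Dose/τ = Css × CL.
Dose = Css × CL × τ = 31.8 × 6.170 × 17.4 = 3414 mg

3410 mg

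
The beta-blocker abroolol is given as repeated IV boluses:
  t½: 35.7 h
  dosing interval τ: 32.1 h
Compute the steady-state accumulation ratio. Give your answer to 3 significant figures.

k = ln2 / t½ = 0.693147 / 35.7 = 0.01942 h⁻¹
e^(−kτ) = e^(−0.01942 × 32.1) = 0.5361
Accumulation ratio R = 1 / (1 − e^(−kτ)) = 1 / (1 − 0.5361) = 2.156

2.16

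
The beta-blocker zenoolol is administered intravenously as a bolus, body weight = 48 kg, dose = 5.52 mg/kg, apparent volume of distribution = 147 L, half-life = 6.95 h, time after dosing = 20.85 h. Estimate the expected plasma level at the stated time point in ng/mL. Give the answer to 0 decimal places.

Total dose = 5.52 × 48 = 265.0 mg
C₀ = Dose / Vd = 265.0 / 147 = 1.803 mg/L
k = ln2 / t½ = 0.693147 / 6.95 = 0.09973 h⁻¹
t / t½ = 20.85 / 6.95 = 3 half-lives
C = C₀ × (1/2)^3 = 1.803 × 0.1250 = 0.2254 mg/L
Convert: 0.2254 mg/L × 1000 = 225.4 ng/mL

225 ng/mL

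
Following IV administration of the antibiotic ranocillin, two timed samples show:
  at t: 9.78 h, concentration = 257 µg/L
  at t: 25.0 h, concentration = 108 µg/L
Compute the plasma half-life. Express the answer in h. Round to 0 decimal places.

k = ln(C₁/C₂) / (t₂ − t₁) = ln(257/108) / (25.0 − 9.78)
  = 0.8669 / 15.22 = 0.05696 h⁻¹
t½ = ln2 / k = 0.693147 / 0.05696 = 12.17 h

12 h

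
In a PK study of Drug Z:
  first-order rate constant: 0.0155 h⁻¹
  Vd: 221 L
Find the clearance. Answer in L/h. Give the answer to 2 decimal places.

CL = k × Vd = 0.0155 × 221 = 3.426 L/h

3.43 L/h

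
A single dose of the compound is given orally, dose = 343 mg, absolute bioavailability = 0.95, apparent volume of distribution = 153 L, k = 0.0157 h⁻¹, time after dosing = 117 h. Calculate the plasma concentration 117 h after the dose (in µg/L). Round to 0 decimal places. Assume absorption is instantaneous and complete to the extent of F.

Amount reaching circulation = F × Dose = 0.95 × 343.0 = 325.9 mg
C₀ = F·Dose / Vd = 325.9 / 153 = 2.130 mg/L
C = C₀ · e^(−k·t) = 2.130 × e^(−0.01570 × 117)
  = 2.130 × 0.1593 = 0.3393 mg/L
Convert: 0.3393 mg/L × 1000 = 339.3 µg/L

339 µg/L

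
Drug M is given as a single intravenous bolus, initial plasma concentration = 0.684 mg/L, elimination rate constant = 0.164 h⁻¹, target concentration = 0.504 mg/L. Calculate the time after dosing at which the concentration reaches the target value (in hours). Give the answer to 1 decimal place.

1.9 h

t = ln(C₀ / C) / k = ln(0.6840 / 0.504) / 0.1640
  = ln(1.357) / 0.1640 = 0.3053 / 0.1640 = 1.862 h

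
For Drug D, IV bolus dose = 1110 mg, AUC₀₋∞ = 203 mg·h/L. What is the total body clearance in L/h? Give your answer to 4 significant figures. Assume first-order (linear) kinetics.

5.468 L/h

CL = Dose / AUC = 1110 / 203 = 5.468 L/h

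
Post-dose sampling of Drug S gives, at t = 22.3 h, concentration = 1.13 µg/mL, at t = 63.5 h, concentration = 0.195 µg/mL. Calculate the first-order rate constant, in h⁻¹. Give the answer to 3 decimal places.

0.043 h⁻¹

k = ln(C₁/C₂) / (t₂ − t₁) = ln(1.13/0.195) / (63.5 − 22.3)
  = 1.757 / 41.20 = 0.04265 h⁻¹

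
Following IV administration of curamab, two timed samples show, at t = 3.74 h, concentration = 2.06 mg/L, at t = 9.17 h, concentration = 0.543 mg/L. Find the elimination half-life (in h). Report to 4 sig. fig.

2.823 h

k = ln(C₁/C₂) / (t₂ − t₁) = ln(2.06/0.543) / (9.17 − 3.74)
  = 1.333 / 5.430 = 0.2455 h⁻¹
t½ = ln2 / k = 0.693147 / 0.2455 = 2.823 h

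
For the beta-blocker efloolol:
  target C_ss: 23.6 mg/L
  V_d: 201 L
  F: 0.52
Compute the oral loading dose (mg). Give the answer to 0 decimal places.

9122 mg

LD = Css × Vd / F = 23.6 × 201 / 0.52 = 9122 mg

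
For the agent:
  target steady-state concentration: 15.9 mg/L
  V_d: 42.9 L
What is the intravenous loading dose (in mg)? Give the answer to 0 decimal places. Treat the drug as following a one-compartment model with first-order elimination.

682 mg

LD = Css × Vd = 15.9 × 42.9 = 682.1 mg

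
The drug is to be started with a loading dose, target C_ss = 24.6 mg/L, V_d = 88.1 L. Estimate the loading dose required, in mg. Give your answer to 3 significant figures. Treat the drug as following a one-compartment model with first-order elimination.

2170 mg

LD = Css × Vd = 24.6 × 88.1 = 2167 mg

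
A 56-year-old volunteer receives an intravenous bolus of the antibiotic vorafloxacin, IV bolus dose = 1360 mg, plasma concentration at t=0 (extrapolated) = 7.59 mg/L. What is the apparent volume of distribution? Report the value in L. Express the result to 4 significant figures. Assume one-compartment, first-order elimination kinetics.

179.2 L

Vd = Dose / C₀ = 1360 / 7.59 = 179.2 L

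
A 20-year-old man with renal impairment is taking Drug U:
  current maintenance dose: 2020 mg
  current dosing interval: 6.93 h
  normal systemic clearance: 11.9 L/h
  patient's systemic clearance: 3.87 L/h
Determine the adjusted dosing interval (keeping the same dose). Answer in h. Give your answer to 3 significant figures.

21.3 h

To keep the same average steady-state level, dosing rate must scale with clearance.
CL ratio = 3.87 / 11.9 = 0.3252
New interval (same dose) = 6.93 / 0.3252 = 21.31 h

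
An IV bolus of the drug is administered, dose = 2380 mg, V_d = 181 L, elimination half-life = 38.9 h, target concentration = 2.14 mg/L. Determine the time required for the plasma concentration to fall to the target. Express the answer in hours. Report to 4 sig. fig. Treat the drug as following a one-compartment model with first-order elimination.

C₀ = Dose / Vd = 2380 / 181 = 13.15 mg/L
k = ln2 / t½ = 0.693147 / 38.9 = 0.01782 h⁻¹
t = ln(C₀ / C) / k = ln(13.15 / 2.14) / 0.01782
  = ln(6.145) / 0.01782 = 1.816 / 0.01782 = 101.9 h

101.9 h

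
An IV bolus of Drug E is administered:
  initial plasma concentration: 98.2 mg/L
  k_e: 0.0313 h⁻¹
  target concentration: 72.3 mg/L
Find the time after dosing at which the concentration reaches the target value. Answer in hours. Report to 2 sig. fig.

9.8 h

t = ln(C₀ / C) / k = ln(98.20 / 72.3) / 0.03130
  = ln(1.358) / 0.03130 = 0.3060 / 0.03130 = 9.776 h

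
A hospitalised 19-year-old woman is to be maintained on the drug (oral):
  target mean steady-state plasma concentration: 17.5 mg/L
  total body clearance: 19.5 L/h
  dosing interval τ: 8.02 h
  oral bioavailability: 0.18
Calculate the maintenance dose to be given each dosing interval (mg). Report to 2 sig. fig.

At steady state, F × (Dose/τ) = Css × CL.
Dose = Css × CL × τ / F = 17.5 × 19.50 × 8.02 / 0.18 = 15200 mg

15000 mg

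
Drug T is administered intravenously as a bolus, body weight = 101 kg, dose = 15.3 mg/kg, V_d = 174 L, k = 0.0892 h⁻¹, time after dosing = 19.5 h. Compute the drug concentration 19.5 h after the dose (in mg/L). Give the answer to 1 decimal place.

Total dose = 15.3 × 101 = 1545 mg
C₀ = Dose / Vd = 1545 / 174 = 8.879 mg/L
C = C₀ · e^(−k·t) = 8.879 × e^(−0.08920 × 19.5)
  = 8.879 × 0.1756 = 1.559 mg/L

1.6 mg/L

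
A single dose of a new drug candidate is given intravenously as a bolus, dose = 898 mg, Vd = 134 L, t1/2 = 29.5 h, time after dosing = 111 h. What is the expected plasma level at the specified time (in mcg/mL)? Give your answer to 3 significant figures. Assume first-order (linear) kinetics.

C₀ = Dose / Vd = 898.0 / 134 = 6.701 mg/L
k = ln2 / t½ = 0.693147 / 29.5 = 0.02350 h⁻¹
C = C₀ · e^(−k·t) = 6.701 × e^(−0.02350 × 111)
  = 6.701 × 0.07364 = 0.4935 mg/L
(0.4935 mg/L = 0.4935 mcg/mL)

0.494 mcg/mL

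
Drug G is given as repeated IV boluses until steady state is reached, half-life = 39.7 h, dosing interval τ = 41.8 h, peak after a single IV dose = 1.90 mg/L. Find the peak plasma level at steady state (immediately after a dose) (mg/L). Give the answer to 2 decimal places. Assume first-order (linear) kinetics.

k = ln2 / t½ = 0.693147 / 39.7 = 0.01746 h⁻¹
e^(−kτ) = e^(−0.01746 × 41.8) = 0.4820
Accumulation ratio R = 1 / (1 − e^(−kτ)) = 1 / (1 − 0.4820) = 1.931
Steady-state peak = C₀ × R = 1.90 × 1.931 = 3.669 mg/L

3.67 mg/L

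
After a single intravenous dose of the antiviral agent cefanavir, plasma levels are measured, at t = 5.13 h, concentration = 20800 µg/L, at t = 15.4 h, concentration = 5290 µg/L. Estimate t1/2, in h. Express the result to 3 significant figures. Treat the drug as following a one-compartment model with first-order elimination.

k = ln(C₁/C₂) / (t₂ − t₁) = ln(20800/5290) / (15.4 − 5.13)
  = 1.369 / 10.27 = 0.1333 h⁻¹
t½ = ln2 / k = 0.693147 / 0.1333 = 5.200 h

5.20 h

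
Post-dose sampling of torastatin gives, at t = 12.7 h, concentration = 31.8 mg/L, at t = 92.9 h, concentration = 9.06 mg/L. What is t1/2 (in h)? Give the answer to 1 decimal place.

k = ln(C₁/C₂) / (t₂ − t₁) = ln(31.8/9.06) / (92.9 − 12.7)
  = 1.256 / 80.20 = 0.01566 h⁻¹
t½ = ln2 / k = 0.693147 / 0.01566 = 44.26 h

44.3 h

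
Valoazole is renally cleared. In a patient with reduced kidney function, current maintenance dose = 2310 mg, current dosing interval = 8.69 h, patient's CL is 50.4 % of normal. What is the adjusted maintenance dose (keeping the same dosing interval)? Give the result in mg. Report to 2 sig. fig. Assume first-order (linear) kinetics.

1200 mg

To keep the same average steady-state level, dosing rate must scale with clearance.
CL ratio = 50.4 / 100 = 0.5040
New dose (same interval) = 2310 × 0.5040 = 1164 mg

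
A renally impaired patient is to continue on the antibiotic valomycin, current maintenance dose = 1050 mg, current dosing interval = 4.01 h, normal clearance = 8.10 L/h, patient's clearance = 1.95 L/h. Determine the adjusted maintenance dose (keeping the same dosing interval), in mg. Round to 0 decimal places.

253 mg

To keep the same average steady-state level, dosing rate must scale with clearance.
CL ratio = 1.95 / 8.10 = 0.2407
New dose (same interval) = 1050 × 0.2407 = 252.7 mg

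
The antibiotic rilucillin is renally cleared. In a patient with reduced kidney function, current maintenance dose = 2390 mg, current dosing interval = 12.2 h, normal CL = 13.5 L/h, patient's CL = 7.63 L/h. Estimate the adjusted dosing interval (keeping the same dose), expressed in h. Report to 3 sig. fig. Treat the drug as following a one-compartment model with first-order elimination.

To keep the same average steady-state level, dosing rate must scale with clearance.
CL ratio = 7.63 / 13.5 = 0.5652
New interval (same dose) = 12.2 / 0.5652 = 21.59 h

21.6 h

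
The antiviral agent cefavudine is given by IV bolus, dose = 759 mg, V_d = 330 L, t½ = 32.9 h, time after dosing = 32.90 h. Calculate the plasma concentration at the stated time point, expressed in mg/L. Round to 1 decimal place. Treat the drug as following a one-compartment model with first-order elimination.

1.2 mg/L

C₀ = Dose / Vd = 759.0 / 330 = 2.300 mg/L
k = ln2 / t½ = 0.693147 / 32.9 = 0.02107 h⁻¹
t / t½ = 32.90 / 32.9 = 1 half-lives
C = C₀ × (1/2)^1 = 2.300 × 0.5000 = 1.150 mg/L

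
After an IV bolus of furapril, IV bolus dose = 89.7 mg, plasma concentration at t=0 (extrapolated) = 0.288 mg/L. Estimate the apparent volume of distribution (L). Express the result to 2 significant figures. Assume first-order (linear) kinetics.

Vd = Dose / C₀ = 89.70 / 0.288 = 311.5 L

310 L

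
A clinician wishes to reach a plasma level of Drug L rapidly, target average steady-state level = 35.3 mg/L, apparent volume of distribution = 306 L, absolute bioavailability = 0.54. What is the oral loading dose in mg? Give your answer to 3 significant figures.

20000 mg

LD = Css × Vd / F = 35.3 × 306 / 0.54 = 20000 mg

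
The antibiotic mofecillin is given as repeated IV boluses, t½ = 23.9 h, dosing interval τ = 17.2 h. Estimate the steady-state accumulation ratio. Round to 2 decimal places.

2.55

k = ln2 / t½ = 0.693147 / 23.9 = 0.02900 h⁻¹
e^(−kτ) = e^(−0.02900 × 17.2) = 0.6073
Accumulation ratio R = 1 / (1 − e^(−kτ)) = 1 / (1 − 0.6073) = 2.546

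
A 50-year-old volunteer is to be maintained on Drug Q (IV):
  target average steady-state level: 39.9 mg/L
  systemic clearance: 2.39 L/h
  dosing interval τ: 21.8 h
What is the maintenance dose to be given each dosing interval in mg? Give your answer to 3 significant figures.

2080 mg

At steady state, Dose/τ = Css × CL.
Dose = Css × CL × τ = 39.9 × 2.390 × 21.8 = 2079 mg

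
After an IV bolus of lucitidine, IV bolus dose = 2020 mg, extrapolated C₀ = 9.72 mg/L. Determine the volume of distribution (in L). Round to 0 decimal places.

Vd = Dose / C₀ = 2020 / 9.72 = 207.8 L

208 L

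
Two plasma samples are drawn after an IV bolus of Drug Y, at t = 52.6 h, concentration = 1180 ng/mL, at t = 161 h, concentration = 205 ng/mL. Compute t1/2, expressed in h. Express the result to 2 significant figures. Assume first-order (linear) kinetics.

k = ln(C₁/C₂) / (t₂ − t₁) = ln(1180/205) / (161 − 52.6)
  = 1.750 / 108.4 = 0.01614 h⁻¹
t½ = ln2 / k = 0.693147 / 0.01614 = 42.95 h

43 h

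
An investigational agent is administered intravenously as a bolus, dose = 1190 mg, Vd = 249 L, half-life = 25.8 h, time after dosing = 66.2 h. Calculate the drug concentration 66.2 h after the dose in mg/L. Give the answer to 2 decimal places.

0.81 mg/L

C₀ = Dose / Vd = 1190 / 249 = 4.779 mg/L
k = ln2 / t½ = 0.693147 / 25.8 = 0.02687 h⁻¹
C = C₀ · e^(−k·t) = 4.779 × e^(−0.02687 × 66.2)
  = 4.779 × 0.1688 = 0.8067 mg/L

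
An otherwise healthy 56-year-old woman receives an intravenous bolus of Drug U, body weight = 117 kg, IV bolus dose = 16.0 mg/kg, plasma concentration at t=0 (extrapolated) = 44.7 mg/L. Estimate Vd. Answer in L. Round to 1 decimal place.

Dose = 16.0 × 117 = 1872 mg
Vd = Dose / C₀ = 1872 / 44.7 = 41.88 L

41.9 L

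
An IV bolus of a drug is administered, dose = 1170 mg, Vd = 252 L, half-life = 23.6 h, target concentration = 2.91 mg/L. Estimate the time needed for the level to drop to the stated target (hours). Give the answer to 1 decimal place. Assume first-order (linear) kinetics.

C₀ = Dose / Vd = 1170 / 252 = 4.643 mg/L
k = ln2 / t½ = 0.693147 / 23.6 = 0.02937 h⁻¹
t = ln(C₀ / C) / k = ln(4.643 / 2.91) / 0.02937
  = ln(1.596) / 0.02937 = 0.4675 / 0.02937 = 15.92 h

15.9 h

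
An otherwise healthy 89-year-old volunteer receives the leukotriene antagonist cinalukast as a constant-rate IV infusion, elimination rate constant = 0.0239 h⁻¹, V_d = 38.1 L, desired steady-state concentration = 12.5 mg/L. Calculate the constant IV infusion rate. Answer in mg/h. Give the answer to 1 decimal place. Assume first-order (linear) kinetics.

CL = k × Vd = 0.02390 × 38.1 = 0.9106 L/h
At steady state, infusion rate R₀ = Css × CL = 12.5 × 0.9106 = 11.38 mg/h

11.4 mg/h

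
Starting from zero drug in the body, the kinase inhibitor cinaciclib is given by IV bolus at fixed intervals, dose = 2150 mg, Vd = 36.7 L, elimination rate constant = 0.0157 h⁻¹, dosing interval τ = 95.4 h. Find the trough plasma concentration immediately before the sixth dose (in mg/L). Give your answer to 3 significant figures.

16.9 mg/L

C₀ per dose = Dose / Vd = 2150 / 36.7 = 58.58 mg/L
Fraction remaining after one interval: r = e^(−kτ) = e^(−0.01570 × 95.4) = 0.2236
Before dose 6, 5 doses have been given (aged 1τ, 2τ, 3τ, 4τ, 5τ).
C_trough = C₀ × (r + r² + … + r^5) = C₀ × r(1−r^5)/(1−r)
        = 58.58 × 0.2236 × (1 − 0.0005589) / (1 − 0.2236) = 16.86 mg/L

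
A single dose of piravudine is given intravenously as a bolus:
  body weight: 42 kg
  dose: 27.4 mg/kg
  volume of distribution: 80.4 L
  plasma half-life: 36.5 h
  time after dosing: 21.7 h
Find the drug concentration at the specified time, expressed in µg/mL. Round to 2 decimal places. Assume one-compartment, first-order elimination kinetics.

9.48 µg/mL

Total dose = 27.4 × 42 = 1151 mg
C₀ = Dose / Vd = 1151 / 80.4 = 14.32 mg/L
k = ln2 / t½ = 0.693147 / 36.5 = 0.01899 h⁻¹
C = C₀ · e^(−k·t) = 14.32 × e^(−0.01899 × 21.7)
  = 14.32 × 0.6623 = 9.484 mg/L
(9.484 mg/L = 9.484 µg/mL)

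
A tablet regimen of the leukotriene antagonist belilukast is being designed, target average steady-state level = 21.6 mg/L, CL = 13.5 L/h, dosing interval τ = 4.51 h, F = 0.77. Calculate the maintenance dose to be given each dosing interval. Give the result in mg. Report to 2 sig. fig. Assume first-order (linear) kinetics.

At steady state, F × (Dose/τ) = Css × CL.
Dose = Css × CL × τ / F = 21.6 × 13.50 × 4.51 / 0.77 = 1708 mg

1700 mg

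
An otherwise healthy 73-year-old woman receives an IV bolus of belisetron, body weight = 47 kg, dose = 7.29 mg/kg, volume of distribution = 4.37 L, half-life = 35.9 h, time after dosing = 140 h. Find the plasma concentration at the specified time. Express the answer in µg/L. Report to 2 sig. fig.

5300 µg/L

Total dose = 7.29 × 47 = 342.6 mg
C₀ = Dose / Vd = 342.6 / 4.37 = 78.40 mg/L
k = ln2 / t½ = 0.693147 / 35.9 = 0.01931 h⁻¹
C = C₀ · e^(−k·t) = 78.40 × e^(−0.01931 × 140)
  = 78.40 × 0.06698 = 5.251 mg/L
Convert: 5.251 mg/L × 1000 = 5251 µg/L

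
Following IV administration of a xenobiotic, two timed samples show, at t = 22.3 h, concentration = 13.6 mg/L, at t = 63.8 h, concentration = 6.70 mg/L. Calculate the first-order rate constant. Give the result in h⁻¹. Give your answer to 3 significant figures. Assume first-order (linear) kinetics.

k = ln(C₁/C₂) / (t₂ − t₁) = ln(13.6/6.70) / (63.8 − 22.3)
  = 0.7080 / 41.50 = 0.01706 h⁻¹

0.0171 h⁻¹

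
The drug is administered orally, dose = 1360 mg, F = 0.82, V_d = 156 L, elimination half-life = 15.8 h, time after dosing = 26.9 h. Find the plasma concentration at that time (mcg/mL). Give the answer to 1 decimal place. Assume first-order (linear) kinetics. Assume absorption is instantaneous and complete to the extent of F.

Amount reaching circulation = F × Dose = 0.82 × 1360 = 1115 mg
C₀ = F·Dose / Vd = 1115 / 156 = 7.147 mg/L
k = ln2 / t½ = 0.693147 / 15.8 = 0.04387 h⁻¹
C = C₀ · e^(−k·t) = 7.147 × e^(−0.04387 × 26.9)
  = 7.147 × 0.3072 = 2.196 mg/L
(2.196 mg/L = 2.196 mcg/mL)

2.2 mcg/mL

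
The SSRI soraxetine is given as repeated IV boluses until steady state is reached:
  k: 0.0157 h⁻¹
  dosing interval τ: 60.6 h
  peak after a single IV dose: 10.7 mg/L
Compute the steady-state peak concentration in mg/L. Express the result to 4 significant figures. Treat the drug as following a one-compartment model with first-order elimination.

17.43 mg/L

e^(−kτ) = e^(−0.01570 × 60.6) = 0.3862
Accumulation ratio R = 1 / (1 − e^(−kτ)) = 1 / (1 − 0.3862) = 1.629
Steady-state peak = C₀ × R = 10.7 × 1.629 = 17.43 mg/L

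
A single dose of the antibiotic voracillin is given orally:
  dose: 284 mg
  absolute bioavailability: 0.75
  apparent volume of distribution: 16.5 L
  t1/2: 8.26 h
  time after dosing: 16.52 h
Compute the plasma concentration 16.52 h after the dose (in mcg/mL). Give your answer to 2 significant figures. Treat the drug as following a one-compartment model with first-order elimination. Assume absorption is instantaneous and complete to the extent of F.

3.2 mcg/mL

Amount reaching circulation = F × Dose = 0.75 × 284.0 = 213.0 mg
C₀ = F·Dose / Vd = 213.0 / 16.5 = 12.91 mg/L
k = ln2 / t½ = 0.693147 / 8.26 = 0.08392 h⁻¹
t / t½ = 16.52 / 8.26 = 2 half-lives
C = C₀ × (1/2)^2 = 12.91 × 0.2500 = 3.228 mg/L
(3.228 mg/L = 3.228 mcg/mL)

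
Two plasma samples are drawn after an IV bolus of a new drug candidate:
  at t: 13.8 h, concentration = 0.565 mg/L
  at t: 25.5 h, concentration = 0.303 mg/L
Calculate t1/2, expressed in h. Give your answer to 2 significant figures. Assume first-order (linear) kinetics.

k = ln(C₁/C₂) / (t₂ − t₁) = ln(0.565/0.303) / (25.5 − 13.8)
  = 0.6231 / 11.70 = 0.05326 h⁻¹
t½ = ln2 / k = 0.693147 / 0.05326 = 13.01 h

13 h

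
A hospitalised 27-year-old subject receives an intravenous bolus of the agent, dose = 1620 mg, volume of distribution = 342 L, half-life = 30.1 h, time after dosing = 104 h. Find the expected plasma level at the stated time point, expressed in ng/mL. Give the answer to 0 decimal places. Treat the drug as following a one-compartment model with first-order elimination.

432 ng/mL

C₀ = Dose / Vd = 1620 / 342 = 4.737 mg/L
k = ln2 / t½ = 0.693147 / 30.1 = 0.02303 h⁻¹
C = C₀ · e^(−k·t) = 4.737 × e^(−0.02303 × 104)
  = 4.737 × 0.09116 = 0.4318 mg/L
Convert: 0.4318 mg/L × 1000 = 431.8 ng/mL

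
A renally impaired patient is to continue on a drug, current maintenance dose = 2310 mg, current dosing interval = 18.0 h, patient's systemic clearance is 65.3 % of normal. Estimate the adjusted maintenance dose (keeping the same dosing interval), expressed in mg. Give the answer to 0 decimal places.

1508 mg

To keep the same average steady-state level, dosing rate must scale with clearance.
CL ratio = 65.3 / 100 = 0.6530
New dose (same interval) = 2310 × 0.6530 = 1508 mg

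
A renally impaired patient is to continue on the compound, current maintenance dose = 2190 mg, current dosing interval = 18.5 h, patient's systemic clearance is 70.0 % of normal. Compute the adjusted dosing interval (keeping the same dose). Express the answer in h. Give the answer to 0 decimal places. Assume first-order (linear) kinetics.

To keep the same average steady-state level, dosing rate must scale with clearance.
CL ratio = 70.0 / 100 = 0.7000
New interval (same dose) = 18.5 / 0.7000 = 26.43 h

26 h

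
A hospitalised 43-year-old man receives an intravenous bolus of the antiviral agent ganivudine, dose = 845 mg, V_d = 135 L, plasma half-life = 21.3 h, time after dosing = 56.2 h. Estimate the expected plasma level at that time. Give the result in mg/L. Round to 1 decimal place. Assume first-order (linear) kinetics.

1.0 mg/L

C₀ = Dose / Vd = 845.0 / 135 = 6.259 mg/L
k = ln2 / t½ = 0.693147 / 21.3 = 0.03254 h⁻¹
C = C₀ · e^(−k·t) = 6.259 × e^(−0.03254 × 56.2)
  = 6.259 × 0.1606 = 1.005 mg/L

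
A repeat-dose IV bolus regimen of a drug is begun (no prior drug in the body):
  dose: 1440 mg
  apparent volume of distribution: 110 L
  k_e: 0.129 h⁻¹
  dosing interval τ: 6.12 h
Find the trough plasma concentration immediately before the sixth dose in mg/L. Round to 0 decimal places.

11 mg/L

C₀ per dose = Dose / Vd = 1440 / 110 = 13.09 mg/L
Fraction remaining after one interval: r = e^(−kτ) = e^(−0.1290 × 6.12) = 0.4541
Before dose 6, 5 doses have been given (aged 1τ, 2τ, 3τ, 4τ, 5τ).
C_trough = C₀ × (r + r² + … + r^5) = C₀ × r(1−r^5)/(1−r)
        = 13.09 × 0.4541 × (1 − 0.01931) / (1 − 0.4541) = 10.68 mg/L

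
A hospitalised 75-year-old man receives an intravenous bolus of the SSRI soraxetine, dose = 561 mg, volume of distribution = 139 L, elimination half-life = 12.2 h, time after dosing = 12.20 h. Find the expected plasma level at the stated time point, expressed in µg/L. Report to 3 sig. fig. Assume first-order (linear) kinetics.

2020 µg/L

C₀ = Dose / Vd = 561.0 / 139 = 4.036 mg/L
k = ln2 / t½ = 0.693147 / 12.2 = 0.05682 h⁻¹
t / t½ = 12.20 / 12.2 = 1 half-lives
C = C₀ × (1/2)^1 = 4.036 × 0.5000 = 2.018 mg/L
Convert: 2.018 mg/L × 1000 = 2018 µg/L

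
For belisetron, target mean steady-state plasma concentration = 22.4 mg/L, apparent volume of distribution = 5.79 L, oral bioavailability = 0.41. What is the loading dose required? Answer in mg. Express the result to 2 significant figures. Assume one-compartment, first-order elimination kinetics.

320 mg

LD = Css × Vd / F = 22.4 × 5.79 / 0.41 = 316.3 mg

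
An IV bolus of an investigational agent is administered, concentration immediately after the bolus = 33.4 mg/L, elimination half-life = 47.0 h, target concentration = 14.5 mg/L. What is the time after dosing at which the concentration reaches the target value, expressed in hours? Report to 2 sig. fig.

57 h

k = ln2 / t½ = 0.693147 / 47.0 = 0.01475 h⁻¹
t = ln(C₀ / C) / k = ln(33.40 / 14.5) / 0.01475
  = ln(2.303) / 0.01475 = 0.8342 / 0.01475 = 56.56 h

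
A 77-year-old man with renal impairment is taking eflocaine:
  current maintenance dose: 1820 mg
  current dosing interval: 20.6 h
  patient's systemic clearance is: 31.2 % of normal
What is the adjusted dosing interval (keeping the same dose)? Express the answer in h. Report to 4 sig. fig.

To keep the same average steady-state level, dosing rate must scale with clearance.
CL ratio = 31.2 / 100 = 0.3120
New interval (same dose) = 20.6 / 0.3120 = 66.03 h

66.03 h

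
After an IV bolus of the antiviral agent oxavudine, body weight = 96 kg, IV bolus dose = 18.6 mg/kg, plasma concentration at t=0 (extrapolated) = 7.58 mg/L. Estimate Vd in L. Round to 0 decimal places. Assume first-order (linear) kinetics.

236 L

Dose = 18.6 × 96 = 1786 mg
Vd = Dose / C₀ = 1786 / 7.58 = 235.6 L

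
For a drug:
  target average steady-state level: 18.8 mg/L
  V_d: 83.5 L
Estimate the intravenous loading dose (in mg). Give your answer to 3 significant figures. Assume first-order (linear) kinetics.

1570 mg

LD = Css × Vd = 18.8 × 83.5 = 1570 mg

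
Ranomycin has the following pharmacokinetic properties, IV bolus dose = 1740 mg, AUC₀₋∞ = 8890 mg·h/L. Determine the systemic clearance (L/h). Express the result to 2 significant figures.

0.20 L/h

CL = Dose / AUC = 1740 / 8890 = 0.1957 L/h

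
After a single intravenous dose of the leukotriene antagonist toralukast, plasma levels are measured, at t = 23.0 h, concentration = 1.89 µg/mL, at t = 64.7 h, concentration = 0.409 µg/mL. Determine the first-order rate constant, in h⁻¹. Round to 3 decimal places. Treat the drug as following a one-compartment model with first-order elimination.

0.037 h⁻¹

k = ln(C₁/C₂) / (t₂ − t₁) = ln(1.89/0.409) / (64.7 − 23.0)
  = 1.531 / 41.70 = 0.03671 h⁻¹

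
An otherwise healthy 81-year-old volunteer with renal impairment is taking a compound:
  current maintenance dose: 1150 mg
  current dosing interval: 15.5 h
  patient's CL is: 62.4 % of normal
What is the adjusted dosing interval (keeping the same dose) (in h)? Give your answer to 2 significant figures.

25 h

To keep the same average steady-state level, dosing rate must scale with clearance.
CL ratio = 62.4 / 100 = 0.6240
New interval (same dose) = 15.5 / 0.6240 = 24.84 h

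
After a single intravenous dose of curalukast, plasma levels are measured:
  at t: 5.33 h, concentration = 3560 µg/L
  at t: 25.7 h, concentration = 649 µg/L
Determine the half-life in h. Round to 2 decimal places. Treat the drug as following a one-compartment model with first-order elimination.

8.30 h

k = ln(C₁/C₂) / (t₂ − t₁) = ln(3560/649) / (25.7 − 5.33)
  = 1.702 / 20.37 = 0.08355 h⁻¹
t½ = ln2 / k = 0.693147 / 0.08355 = 8.296 h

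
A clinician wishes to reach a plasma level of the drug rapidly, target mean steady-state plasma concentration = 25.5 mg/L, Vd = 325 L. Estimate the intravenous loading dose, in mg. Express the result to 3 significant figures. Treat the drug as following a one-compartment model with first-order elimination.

LD = Css × Vd = 25.5 × 325 = 8288 mg

8290 mg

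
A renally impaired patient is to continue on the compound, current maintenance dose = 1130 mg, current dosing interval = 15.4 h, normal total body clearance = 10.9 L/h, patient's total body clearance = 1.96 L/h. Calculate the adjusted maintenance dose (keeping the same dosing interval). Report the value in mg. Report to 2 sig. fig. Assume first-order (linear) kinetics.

To keep the same average steady-state level, dosing rate must scale with clearance.
CL ratio = 1.96 / 10.9 = 0.1798
New dose (same interval) = 1130 × 0.1798 = 203.2 mg

200 mg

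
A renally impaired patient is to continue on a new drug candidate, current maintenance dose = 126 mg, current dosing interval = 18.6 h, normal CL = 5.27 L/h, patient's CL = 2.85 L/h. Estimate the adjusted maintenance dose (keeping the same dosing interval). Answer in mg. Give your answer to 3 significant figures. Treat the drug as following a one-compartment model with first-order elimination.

To keep the same average steady-state level, dosing rate must scale with clearance.
CL ratio = 2.85 / 5.27 = 0.5408
New dose (same interval) = 126 × 0.5408 = 68.14 mg

68.1 mg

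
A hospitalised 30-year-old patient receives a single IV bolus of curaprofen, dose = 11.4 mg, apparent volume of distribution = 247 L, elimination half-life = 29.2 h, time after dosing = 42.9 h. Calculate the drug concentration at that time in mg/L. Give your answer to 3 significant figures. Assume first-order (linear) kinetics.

0.0167 mg/L

C₀ = Dose / Vd = 11.40 / 247 = 0.04615 mg/L
k = ln2 / t½ = 0.693147 / 29.2 = 0.02374 h⁻¹
C = C₀ · e^(−k·t) = 0.04615 × e^(−0.02374 × 42.9)
  = 0.04615 × 0.3612 = 0.01667 mg/L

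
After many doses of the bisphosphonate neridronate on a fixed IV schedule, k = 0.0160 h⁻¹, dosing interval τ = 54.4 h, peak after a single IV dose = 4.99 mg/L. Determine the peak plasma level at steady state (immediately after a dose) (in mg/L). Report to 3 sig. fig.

8.59 mg/L

e^(−kτ) = e^(−0.01600 × 54.4) = 0.4188
Accumulation ratio R = 1 / (1 − e^(−kτ)) = 1 / (1 − 0.4188) = 1.721
Steady-state peak = C₀ × R = 4.99 × 1.721 = 8.588 mg/L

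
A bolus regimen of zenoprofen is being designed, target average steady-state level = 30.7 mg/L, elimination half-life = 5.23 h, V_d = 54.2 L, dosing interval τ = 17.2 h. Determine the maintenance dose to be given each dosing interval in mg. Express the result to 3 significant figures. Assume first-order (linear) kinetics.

3790 mg

k = ln2 / t½ = 0.693147 / 5.23 = 0.1325 h⁻¹
CL = k × Vd = 0.1325 × 54.2 = 7.182 L/h
At steady state, Dose/τ = Css × CL.
Dose = Css × CL × τ = 30.7 × 7.182 × 17.2 = 3792 mg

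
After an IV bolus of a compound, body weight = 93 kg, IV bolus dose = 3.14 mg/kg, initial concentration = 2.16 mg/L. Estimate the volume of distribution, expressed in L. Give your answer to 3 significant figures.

Dose = 3.14 × 93 = 292.0 mg
Vd = Dose / C₀ = 292.0 / 2.16 = 135.2 L

135 L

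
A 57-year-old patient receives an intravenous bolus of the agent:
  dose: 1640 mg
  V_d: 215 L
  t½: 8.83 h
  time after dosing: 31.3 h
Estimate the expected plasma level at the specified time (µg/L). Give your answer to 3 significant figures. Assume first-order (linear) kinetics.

C₀ = Dose / Vd = 1640 / 215 = 7.628 mg/L
k = ln2 / t½ = 0.693147 / 8.83 = 0.07850 h⁻¹
C = C₀ · e^(−k·t) = 7.628 × e^(−0.07850 × 31.3)
  = 7.628 × 0.08569 = 0.6536 mg/L
Convert: 0.6536 mg/L × 1000 = 653.6 µg/L

654 µg/L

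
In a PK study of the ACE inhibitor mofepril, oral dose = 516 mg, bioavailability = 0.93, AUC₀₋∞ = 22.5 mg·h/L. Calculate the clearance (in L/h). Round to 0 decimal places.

21 L/h

CL = F·Dose / AUC = 0.93 × 516 / 22.5 = 21.33 L/h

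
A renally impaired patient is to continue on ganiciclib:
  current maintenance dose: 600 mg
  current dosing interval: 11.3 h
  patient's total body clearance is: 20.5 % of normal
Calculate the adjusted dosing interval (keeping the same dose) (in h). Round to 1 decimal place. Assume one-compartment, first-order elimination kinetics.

To keep the same average steady-state level, dosing rate must scale with clearance.
CL ratio = 20.5 / 100 = 0.2050
New interval (same dose) = 11.3 / 0.2050 = 55.12 h

55.1 h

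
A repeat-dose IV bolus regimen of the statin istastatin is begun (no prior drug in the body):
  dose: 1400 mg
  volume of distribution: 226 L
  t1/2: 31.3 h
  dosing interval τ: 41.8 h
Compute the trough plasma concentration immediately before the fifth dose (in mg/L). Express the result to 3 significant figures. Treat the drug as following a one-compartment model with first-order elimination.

C₀ per dose = Dose / Vd = 1400 / 226 = 6.195 mg/L
k = ln2 / t½ = 0.693147 / 31.3 = 0.02215 h⁻¹
Fraction remaining after one interval: r = e^(−kτ) = e^(−0.02215 × 41.8) = 0.3962
Before dose 5, 4 doses have been given (aged 1τ, 2τ, 3τ, 4τ).
C_trough = C₀ × (r + r² + … + r^4) = C₀ × r(1−r^4)/(1−r)
        = 6.195 × 0.3962 × (1 − 0.02464) / (1 − 0.3962) = 3.965 mg/L

3.97 mg/L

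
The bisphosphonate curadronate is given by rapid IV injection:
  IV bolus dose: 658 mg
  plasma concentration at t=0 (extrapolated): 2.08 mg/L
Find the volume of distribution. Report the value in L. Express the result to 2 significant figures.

320 L

Vd = Dose / C₀ = 658.0 / 2.08 = 316.3 L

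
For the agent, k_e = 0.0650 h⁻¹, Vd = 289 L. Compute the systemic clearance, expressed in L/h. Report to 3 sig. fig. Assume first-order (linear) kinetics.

CL = k × Vd = 0.0650 × 289 = 18.79 L/h

18.8 L/h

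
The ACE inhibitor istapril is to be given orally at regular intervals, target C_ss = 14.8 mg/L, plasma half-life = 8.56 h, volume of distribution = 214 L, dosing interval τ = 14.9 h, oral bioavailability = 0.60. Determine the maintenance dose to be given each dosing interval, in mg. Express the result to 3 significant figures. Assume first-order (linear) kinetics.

6370 mg

k = ln2 / t½ = 0.693147 / 8.56 = 0.08098 h⁻¹
CL = k × Vd = 0.08098 × 214 = 17.33 L/h
At steady state, F × (Dose/τ) = Css × CL.
Dose = Css × CL × τ / F = 14.8 × 17.33 × 14.9 / 0.60 = 6369 mg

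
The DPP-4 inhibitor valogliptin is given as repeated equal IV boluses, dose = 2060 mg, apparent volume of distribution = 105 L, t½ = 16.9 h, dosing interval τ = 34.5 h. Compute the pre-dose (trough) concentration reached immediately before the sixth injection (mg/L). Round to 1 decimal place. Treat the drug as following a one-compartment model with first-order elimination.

6.3 mg/L

C₀ per dose = Dose / Vd = 2060 / 105 = 19.62 mg/L
k = ln2 / t½ = 0.693147 / 16.9 = 0.04101 h⁻¹
Fraction remaining after one interval: r = e^(−kτ) = e^(−0.04101 × 34.5) = 0.2430
Before dose 6, 5 doses have been given (aged 1τ, 2τ, 3τ, 4τ, 5τ).
C_trough = C₀ × (r + r² + … + r^5) = C₀ × r(1−r^5)/(1−r)
        = 19.62 × 0.2430 × (1 − 0.0008473) / (1 − 0.2430) = 6.293 mg/L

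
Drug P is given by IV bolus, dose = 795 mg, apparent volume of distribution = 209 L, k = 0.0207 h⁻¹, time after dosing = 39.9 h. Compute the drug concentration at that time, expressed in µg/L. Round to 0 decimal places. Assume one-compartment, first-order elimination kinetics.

1665 µg/L

C₀ = Dose / Vd = 795.0 / 209 = 3.804 mg/L
C = C₀ · e^(−k·t) = 3.804 × e^(−0.02070 × 39.9)
  = 3.804 × 0.4378 = 1.665 mg/L
Convert: 1.665 mg/L × 1000 = 1665 µg/L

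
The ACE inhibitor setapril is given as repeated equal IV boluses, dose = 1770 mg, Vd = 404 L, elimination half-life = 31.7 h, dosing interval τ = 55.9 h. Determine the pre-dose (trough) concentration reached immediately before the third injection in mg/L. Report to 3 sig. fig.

1.67 mg/L

C₀ per dose = Dose / Vd = 1770 / 404 = 4.381 mg/L
k = ln2 / t½ = 0.693147 / 31.7 = 0.02187 h⁻¹
Fraction remaining after one interval: r = e^(−kτ) = e^(−0.02187 × 55.9) = 0.2945
Before dose 3, 2 doses have been given (aged 1τ, 2τ).
C_trough = C₀ × (r + r²) = 4.381 × (0.2945 + 0.08673) = 1.670 mg/L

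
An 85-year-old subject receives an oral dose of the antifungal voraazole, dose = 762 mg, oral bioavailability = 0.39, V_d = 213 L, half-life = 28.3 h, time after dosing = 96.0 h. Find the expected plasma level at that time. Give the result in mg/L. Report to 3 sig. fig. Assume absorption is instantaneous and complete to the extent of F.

0.133 mg/L

Amount reaching circulation = F × Dose = 0.39 × 762.0 = 297.2 mg
C₀ = F·Dose / Vd = 297.2 / 213 = 1.395 mg/L
k = ln2 / t½ = 0.693147 / 28.3 = 0.02449 h⁻¹
C = C₀ · e^(−k·t) = 1.395 × e^(−0.02449 × 96.0)
  = 1.395 × 0.09527 = 0.1329 mg/L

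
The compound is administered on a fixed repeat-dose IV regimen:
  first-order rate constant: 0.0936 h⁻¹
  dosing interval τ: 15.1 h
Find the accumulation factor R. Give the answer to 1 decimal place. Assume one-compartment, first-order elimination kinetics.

e^(−kτ) = e^(−0.09360 × 15.1) = 0.2433
Accumulation ratio R = 1 / (1 − e^(−kτ)) = 1 / (1 − 0.2433) = 1.322

1.3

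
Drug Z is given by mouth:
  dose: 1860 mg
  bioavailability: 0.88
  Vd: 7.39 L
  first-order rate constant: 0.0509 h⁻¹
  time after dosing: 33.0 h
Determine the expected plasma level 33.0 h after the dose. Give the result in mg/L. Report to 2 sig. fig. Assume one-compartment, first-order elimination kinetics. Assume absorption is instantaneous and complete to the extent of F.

41 mg/L

Amount reaching circulation = F × Dose = 0.88 × 1860 = 1637 mg
C₀ = F·Dose / Vd = 1637 / 7.39 = 221.5 mg/L
C = C₀ · e^(−k·t) = 221.5 × e^(−0.05090 × 33.0)
  = 221.5 × 0.1864 = 41.29 mg/L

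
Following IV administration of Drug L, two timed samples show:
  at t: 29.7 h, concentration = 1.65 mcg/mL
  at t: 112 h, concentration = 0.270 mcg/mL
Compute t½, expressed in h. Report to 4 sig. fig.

k = ln(C₁/C₂) / (t₂ − t₁) = ln(1.65/0.270) / (112 − 29.7)
  = 1.810 / 82.30 = 0.02199 h⁻¹
t½ = ln2 / k = 0.693147 / 0.02199 = 31.52 h

31.52 h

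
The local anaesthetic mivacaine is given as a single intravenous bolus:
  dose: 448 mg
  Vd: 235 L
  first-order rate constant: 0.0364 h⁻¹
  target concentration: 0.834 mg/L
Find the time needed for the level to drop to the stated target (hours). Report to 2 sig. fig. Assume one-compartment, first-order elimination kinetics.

23 h

C₀ = Dose / Vd = 448.0 / 235 = 1.906 mg/L
t = ln(C₀ / C) / k = ln(1.906 / 0.834) / 0.03640
  = ln(2.285) / 0.03640 = 0.8264 / 0.03640 = 22.70 h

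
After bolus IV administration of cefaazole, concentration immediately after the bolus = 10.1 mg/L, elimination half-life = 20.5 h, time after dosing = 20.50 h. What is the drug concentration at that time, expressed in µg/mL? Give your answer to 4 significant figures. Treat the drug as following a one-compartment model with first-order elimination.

5.050 µg/mL

k = ln2 / t½ = 0.693147 / 20.5 = 0.03381 h⁻¹
t / t½ = 20.50 / 20.5 = 1 half-lives
C = C₀ × (1/2)^1 = 10.10 × 0.5000 = 5.050 mg/L
(5.050 mg/L = 5.050 µg/mL)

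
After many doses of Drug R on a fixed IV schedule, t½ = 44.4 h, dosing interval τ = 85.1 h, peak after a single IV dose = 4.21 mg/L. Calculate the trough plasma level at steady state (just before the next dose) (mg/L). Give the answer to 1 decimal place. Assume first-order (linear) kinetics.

k = ln2 / t½ = 0.693147 / 44.4 = 0.01561 h⁻¹
e^(−kτ) = e^(−0.01561 × 85.1) = 0.2649
Accumulation ratio R = 1 / (1 − e^(−kτ)) = 1 / (1 − 0.2649) = 1.360
Steady-state trough = C₀ × R × e^(−kτ) = 4.21 × 1.360 × 0.2649 = 1.517 mg/L

1.5 mg/L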